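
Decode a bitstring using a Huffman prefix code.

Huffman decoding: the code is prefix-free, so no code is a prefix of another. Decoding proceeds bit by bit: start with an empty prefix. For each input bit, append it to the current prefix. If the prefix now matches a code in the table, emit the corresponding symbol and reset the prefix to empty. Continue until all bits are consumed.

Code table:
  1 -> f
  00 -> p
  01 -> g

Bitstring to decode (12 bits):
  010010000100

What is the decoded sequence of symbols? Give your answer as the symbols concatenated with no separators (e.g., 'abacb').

Bit 0: prefix='0' (no match yet)
Bit 1: prefix='01' -> emit 'g', reset
Bit 2: prefix='0' (no match yet)
Bit 3: prefix='00' -> emit 'p', reset
Bit 4: prefix='1' -> emit 'f', reset
Bit 5: prefix='0' (no match yet)
Bit 6: prefix='00' -> emit 'p', reset
Bit 7: prefix='0' (no match yet)
Bit 8: prefix='00' -> emit 'p', reset
Bit 9: prefix='1' -> emit 'f', reset
Bit 10: prefix='0' (no match yet)
Bit 11: prefix='00' -> emit 'p', reset

Answer: gpfppfp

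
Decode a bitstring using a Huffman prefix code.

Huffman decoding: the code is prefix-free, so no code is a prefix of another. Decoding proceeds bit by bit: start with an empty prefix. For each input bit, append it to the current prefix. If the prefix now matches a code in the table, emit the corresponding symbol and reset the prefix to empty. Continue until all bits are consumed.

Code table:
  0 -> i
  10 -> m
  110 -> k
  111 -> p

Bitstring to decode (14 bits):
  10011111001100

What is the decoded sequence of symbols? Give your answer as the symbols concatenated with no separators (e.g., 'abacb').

Answer: mipkiki

Derivation:
Bit 0: prefix='1' (no match yet)
Bit 1: prefix='10' -> emit 'm', reset
Bit 2: prefix='0' -> emit 'i', reset
Bit 3: prefix='1' (no match yet)
Bit 4: prefix='11' (no match yet)
Bit 5: prefix='111' -> emit 'p', reset
Bit 6: prefix='1' (no match yet)
Bit 7: prefix='11' (no match yet)
Bit 8: prefix='110' -> emit 'k', reset
Bit 9: prefix='0' -> emit 'i', reset
Bit 10: prefix='1' (no match yet)
Bit 11: prefix='11' (no match yet)
Bit 12: prefix='110' -> emit 'k', reset
Bit 13: prefix='0' -> emit 'i', reset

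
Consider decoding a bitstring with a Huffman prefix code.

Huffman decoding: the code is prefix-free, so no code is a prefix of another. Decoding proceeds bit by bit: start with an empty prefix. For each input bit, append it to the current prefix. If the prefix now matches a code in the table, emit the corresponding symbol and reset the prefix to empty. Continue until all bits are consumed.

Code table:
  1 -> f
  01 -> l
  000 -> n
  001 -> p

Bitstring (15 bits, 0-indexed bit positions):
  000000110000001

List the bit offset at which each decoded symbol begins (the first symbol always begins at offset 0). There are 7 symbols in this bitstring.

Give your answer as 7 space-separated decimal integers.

Bit 0: prefix='0' (no match yet)
Bit 1: prefix='00' (no match yet)
Bit 2: prefix='000' -> emit 'n', reset
Bit 3: prefix='0' (no match yet)
Bit 4: prefix='00' (no match yet)
Bit 5: prefix='000' -> emit 'n', reset
Bit 6: prefix='1' -> emit 'f', reset
Bit 7: prefix='1' -> emit 'f', reset
Bit 8: prefix='0' (no match yet)
Bit 9: prefix='00' (no match yet)
Bit 10: prefix='000' -> emit 'n', reset
Bit 11: prefix='0' (no match yet)
Bit 12: prefix='00' (no match yet)
Bit 13: prefix='000' -> emit 'n', reset
Bit 14: prefix='1' -> emit 'f', reset

Answer: 0 3 6 7 8 11 14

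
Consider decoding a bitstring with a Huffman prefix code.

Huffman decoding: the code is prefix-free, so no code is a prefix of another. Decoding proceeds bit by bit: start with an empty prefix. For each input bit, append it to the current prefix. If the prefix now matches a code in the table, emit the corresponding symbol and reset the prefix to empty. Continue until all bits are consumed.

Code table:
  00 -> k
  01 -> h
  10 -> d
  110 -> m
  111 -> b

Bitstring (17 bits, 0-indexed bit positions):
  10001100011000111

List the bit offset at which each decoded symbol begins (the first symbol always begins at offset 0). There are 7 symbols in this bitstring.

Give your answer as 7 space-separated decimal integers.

Bit 0: prefix='1' (no match yet)
Bit 1: prefix='10' -> emit 'd', reset
Bit 2: prefix='0' (no match yet)
Bit 3: prefix='00' -> emit 'k', reset
Bit 4: prefix='1' (no match yet)
Bit 5: prefix='11' (no match yet)
Bit 6: prefix='110' -> emit 'm', reset
Bit 7: prefix='0' (no match yet)
Bit 8: prefix='00' -> emit 'k', reset
Bit 9: prefix='1' (no match yet)
Bit 10: prefix='11' (no match yet)
Bit 11: prefix='110' -> emit 'm', reset
Bit 12: prefix='0' (no match yet)
Bit 13: prefix='00' -> emit 'k', reset
Bit 14: prefix='1' (no match yet)
Bit 15: prefix='11' (no match yet)
Bit 16: prefix='111' -> emit 'b', reset

Answer: 0 2 4 7 9 12 14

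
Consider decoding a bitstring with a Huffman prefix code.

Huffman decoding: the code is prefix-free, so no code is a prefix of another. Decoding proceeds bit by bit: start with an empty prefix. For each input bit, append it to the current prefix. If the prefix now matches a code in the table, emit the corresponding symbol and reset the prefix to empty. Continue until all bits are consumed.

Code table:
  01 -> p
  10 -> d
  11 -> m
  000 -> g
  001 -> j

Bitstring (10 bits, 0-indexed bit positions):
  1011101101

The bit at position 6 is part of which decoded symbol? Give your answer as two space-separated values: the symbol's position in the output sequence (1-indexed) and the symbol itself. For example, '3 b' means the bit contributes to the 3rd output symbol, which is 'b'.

Bit 0: prefix='1' (no match yet)
Bit 1: prefix='10' -> emit 'd', reset
Bit 2: prefix='1' (no match yet)
Bit 3: prefix='11' -> emit 'm', reset
Bit 4: prefix='1' (no match yet)
Bit 5: prefix='10' -> emit 'd', reset
Bit 6: prefix='1' (no match yet)
Bit 7: prefix='11' -> emit 'm', reset
Bit 8: prefix='0' (no match yet)
Bit 9: prefix='01' -> emit 'p', reset

Answer: 4 m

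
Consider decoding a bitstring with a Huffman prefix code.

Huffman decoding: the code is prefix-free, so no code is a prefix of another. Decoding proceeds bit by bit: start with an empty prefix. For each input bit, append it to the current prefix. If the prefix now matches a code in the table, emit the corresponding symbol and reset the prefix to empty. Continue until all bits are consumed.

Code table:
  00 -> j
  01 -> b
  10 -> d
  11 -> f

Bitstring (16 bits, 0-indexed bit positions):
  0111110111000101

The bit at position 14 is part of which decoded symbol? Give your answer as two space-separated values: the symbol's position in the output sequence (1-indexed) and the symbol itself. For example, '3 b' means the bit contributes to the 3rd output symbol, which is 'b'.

Answer: 8 b

Derivation:
Bit 0: prefix='0' (no match yet)
Bit 1: prefix='01' -> emit 'b', reset
Bit 2: prefix='1' (no match yet)
Bit 3: prefix='11' -> emit 'f', reset
Bit 4: prefix='1' (no match yet)
Bit 5: prefix='11' -> emit 'f', reset
Bit 6: prefix='0' (no match yet)
Bit 7: prefix='01' -> emit 'b', reset
Bit 8: prefix='1' (no match yet)
Bit 9: prefix='11' -> emit 'f', reset
Bit 10: prefix='0' (no match yet)
Bit 11: prefix='00' -> emit 'j', reset
Bit 12: prefix='0' (no match yet)
Bit 13: prefix='01' -> emit 'b', reset
Bit 14: prefix='0' (no match yet)
Bit 15: prefix='01' -> emit 'b', reset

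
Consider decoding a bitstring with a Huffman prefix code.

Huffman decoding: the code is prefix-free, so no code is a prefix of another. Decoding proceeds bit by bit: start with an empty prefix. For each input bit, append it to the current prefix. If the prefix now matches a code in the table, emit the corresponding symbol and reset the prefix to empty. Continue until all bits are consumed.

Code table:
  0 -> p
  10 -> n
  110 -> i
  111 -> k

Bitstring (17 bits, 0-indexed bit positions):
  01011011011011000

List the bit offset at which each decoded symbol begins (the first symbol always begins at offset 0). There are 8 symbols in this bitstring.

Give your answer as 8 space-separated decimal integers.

Bit 0: prefix='0' -> emit 'p', reset
Bit 1: prefix='1' (no match yet)
Bit 2: prefix='10' -> emit 'n', reset
Bit 3: prefix='1' (no match yet)
Bit 4: prefix='11' (no match yet)
Bit 5: prefix='110' -> emit 'i', reset
Bit 6: prefix='1' (no match yet)
Bit 7: prefix='11' (no match yet)
Bit 8: prefix='110' -> emit 'i', reset
Bit 9: prefix='1' (no match yet)
Bit 10: prefix='11' (no match yet)
Bit 11: prefix='110' -> emit 'i', reset
Bit 12: prefix='1' (no match yet)
Bit 13: prefix='11' (no match yet)
Bit 14: prefix='110' -> emit 'i', reset
Bit 15: prefix='0' -> emit 'p', reset
Bit 16: prefix='0' -> emit 'p', reset

Answer: 0 1 3 6 9 12 15 16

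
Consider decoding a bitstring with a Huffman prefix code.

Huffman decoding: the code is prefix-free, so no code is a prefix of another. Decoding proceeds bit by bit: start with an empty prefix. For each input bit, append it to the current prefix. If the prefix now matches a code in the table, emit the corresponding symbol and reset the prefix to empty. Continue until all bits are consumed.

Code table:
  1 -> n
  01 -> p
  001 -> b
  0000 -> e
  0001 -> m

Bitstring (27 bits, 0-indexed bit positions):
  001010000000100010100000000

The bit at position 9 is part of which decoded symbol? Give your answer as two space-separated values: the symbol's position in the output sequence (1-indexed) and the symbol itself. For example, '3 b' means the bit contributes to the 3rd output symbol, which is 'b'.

Answer: 4 m

Derivation:
Bit 0: prefix='0' (no match yet)
Bit 1: prefix='00' (no match yet)
Bit 2: prefix='001' -> emit 'b', reset
Bit 3: prefix='0' (no match yet)
Bit 4: prefix='01' -> emit 'p', reset
Bit 5: prefix='0' (no match yet)
Bit 6: prefix='00' (no match yet)
Bit 7: prefix='000' (no match yet)
Bit 8: prefix='0000' -> emit 'e', reset
Bit 9: prefix='0' (no match yet)
Bit 10: prefix='00' (no match yet)
Bit 11: prefix='000' (no match yet)
Bit 12: prefix='0001' -> emit 'm', reset
Bit 13: prefix='0' (no match yet)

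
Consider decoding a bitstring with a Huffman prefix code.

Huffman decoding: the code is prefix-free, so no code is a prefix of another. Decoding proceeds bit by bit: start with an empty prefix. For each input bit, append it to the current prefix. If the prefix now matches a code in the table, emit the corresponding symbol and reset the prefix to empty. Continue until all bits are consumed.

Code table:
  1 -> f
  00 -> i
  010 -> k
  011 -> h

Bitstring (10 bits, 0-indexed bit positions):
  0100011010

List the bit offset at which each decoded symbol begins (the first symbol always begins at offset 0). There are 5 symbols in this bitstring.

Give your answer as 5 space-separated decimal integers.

Answer: 0 3 5 6 7

Derivation:
Bit 0: prefix='0' (no match yet)
Bit 1: prefix='01' (no match yet)
Bit 2: prefix='010' -> emit 'k', reset
Bit 3: prefix='0' (no match yet)
Bit 4: prefix='00' -> emit 'i', reset
Bit 5: prefix='1' -> emit 'f', reset
Bit 6: prefix='1' -> emit 'f', reset
Bit 7: prefix='0' (no match yet)
Bit 8: prefix='01' (no match yet)
Bit 9: prefix='010' -> emit 'k', reset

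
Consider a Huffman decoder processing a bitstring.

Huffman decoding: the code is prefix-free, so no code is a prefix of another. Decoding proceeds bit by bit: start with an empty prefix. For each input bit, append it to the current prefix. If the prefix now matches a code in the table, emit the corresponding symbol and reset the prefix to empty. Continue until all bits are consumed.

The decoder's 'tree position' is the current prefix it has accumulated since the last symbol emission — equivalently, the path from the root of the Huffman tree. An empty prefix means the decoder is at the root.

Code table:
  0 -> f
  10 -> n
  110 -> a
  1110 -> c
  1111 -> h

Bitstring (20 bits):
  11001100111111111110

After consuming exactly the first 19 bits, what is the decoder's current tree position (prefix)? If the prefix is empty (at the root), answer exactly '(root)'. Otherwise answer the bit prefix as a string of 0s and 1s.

Bit 0: prefix='1' (no match yet)
Bit 1: prefix='11' (no match yet)
Bit 2: prefix='110' -> emit 'a', reset
Bit 3: prefix='0' -> emit 'f', reset
Bit 4: prefix='1' (no match yet)
Bit 5: prefix='11' (no match yet)
Bit 6: prefix='110' -> emit 'a', reset
Bit 7: prefix='0' -> emit 'f', reset
Bit 8: prefix='1' (no match yet)
Bit 9: prefix='11' (no match yet)
Bit 10: prefix='111' (no match yet)
Bit 11: prefix='1111' -> emit 'h', reset
Bit 12: prefix='1' (no match yet)
Bit 13: prefix='11' (no match yet)
Bit 14: prefix='111' (no match yet)
Bit 15: prefix='1111' -> emit 'h', reset
Bit 16: prefix='1' (no match yet)
Bit 17: prefix='11' (no match yet)
Bit 18: prefix='111' (no match yet)

Answer: 111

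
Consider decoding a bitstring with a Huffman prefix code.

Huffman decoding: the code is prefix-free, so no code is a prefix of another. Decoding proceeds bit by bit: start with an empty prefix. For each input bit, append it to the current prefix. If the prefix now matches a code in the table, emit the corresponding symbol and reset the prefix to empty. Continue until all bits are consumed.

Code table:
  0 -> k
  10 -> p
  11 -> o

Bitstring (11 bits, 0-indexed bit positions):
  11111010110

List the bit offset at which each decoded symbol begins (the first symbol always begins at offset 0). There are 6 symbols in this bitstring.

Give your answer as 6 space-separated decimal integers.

Answer: 0 2 4 6 8 10

Derivation:
Bit 0: prefix='1' (no match yet)
Bit 1: prefix='11' -> emit 'o', reset
Bit 2: prefix='1' (no match yet)
Bit 3: prefix='11' -> emit 'o', reset
Bit 4: prefix='1' (no match yet)
Bit 5: prefix='10' -> emit 'p', reset
Bit 6: prefix='1' (no match yet)
Bit 7: prefix='10' -> emit 'p', reset
Bit 8: prefix='1' (no match yet)
Bit 9: prefix='11' -> emit 'o', reset
Bit 10: prefix='0' -> emit 'k', reset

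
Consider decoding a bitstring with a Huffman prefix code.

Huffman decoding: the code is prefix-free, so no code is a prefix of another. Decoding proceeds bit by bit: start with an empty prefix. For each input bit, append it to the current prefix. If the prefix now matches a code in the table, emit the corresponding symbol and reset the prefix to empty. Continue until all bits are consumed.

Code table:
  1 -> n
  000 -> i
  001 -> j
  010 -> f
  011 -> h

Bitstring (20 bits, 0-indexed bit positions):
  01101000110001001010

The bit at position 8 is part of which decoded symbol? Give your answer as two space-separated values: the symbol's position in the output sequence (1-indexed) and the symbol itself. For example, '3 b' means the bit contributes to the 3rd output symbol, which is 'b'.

Answer: 3 j

Derivation:
Bit 0: prefix='0' (no match yet)
Bit 1: prefix='01' (no match yet)
Bit 2: prefix='011' -> emit 'h', reset
Bit 3: prefix='0' (no match yet)
Bit 4: prefix='01' (no match yet)
Bit 5: prefix='010' -> emit 'f', reset
Bit 6: prefix='0' (no match yet)
Bit 7: prefix='00' (no match yet)
Bit 8: prefix='001' -> emit 'j', reset
Bit 9: prefix='1' -> emit 'n', reset
Bit 10: prefix='0' (no match yet)
Bit 11: prefix='00' (no match yet)
Bit 12: prefix='000' -> emit 'i', reset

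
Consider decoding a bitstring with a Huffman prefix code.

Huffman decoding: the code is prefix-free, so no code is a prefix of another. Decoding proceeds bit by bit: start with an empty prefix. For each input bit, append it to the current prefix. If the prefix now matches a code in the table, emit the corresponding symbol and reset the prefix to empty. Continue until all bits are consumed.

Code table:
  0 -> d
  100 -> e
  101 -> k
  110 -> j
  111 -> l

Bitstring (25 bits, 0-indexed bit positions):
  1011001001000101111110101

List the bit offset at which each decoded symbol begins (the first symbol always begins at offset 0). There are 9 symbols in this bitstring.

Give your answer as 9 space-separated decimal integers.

Bit 0: prefix='1' (no match yet)
Bit 1: prefix='10' (no match yet)
Bit 2: prefix='101' -> emit 'k', reset
Bit 3: prefix='1' (no match yet)
Bit 4: prefix='10' (no match yet)
Bit 5: prefix='100' -> emit 'e', reset
Bit 6: prefix='1' (no match yet)
Bit 7: prefix='10' (no match yet)
Bit 8: prefix='100' -> emit 'e', reset
Bit 9: prefix='1' (no match yet)
Bit 10: prefix='10' (no match yet)
Bit 11: prefix='100' -> emit 'e', reset
Bit 12: prefix='0' -> emit 'd', reset
Bit 13: prefix='1' (no match yet)
Bit 14: prefix='10' (no match yet)
Bit 15: prefix='101' -> emit 'k', reset
Bit 16: prefix='1' (no match yet)
Bit 17: prefix='11' (no match yet)
Bit 18: prefix='111' -> emit 'l', reset
Bit 19: prefix='1' (no match yet)
Bit 20: prefix='11' (no match yet)
Bit 21: prefix='110' -> emit 'j', reset
Bit 22: prefix='1' (no match yet)
Bit 23: prefix='10' (no match yet)
Bit 24: prefix='101' -> emit 'k', reset

Answer: 0 3 6 9 12 13 16 19 22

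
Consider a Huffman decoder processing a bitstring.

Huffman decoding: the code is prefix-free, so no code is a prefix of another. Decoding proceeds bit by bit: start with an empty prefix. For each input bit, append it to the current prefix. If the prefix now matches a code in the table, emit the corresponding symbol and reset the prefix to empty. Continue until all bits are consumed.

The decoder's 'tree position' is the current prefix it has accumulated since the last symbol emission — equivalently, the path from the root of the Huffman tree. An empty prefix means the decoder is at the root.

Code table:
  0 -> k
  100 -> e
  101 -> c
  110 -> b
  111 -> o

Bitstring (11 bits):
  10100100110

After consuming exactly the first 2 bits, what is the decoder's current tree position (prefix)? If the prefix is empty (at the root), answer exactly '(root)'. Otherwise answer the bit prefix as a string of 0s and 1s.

Answer: 10

Derivation:
Bit 0: prefix='1' (no match yet)
Bit 1: prefix='10' (no match yet)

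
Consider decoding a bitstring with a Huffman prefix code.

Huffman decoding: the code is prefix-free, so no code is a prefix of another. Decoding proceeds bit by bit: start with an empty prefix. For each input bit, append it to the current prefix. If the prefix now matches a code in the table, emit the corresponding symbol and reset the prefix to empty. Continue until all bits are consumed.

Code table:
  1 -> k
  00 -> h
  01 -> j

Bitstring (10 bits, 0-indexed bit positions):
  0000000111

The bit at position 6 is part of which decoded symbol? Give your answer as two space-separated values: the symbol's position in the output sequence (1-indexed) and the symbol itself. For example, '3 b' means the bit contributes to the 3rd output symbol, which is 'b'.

Answer: 4 j

Derivation:
Bit 0: prefix='0' (no match yet)
Bit 1: prefix='00' -> emit 'h', reset
Bit 2: prefix='0' (no match yet)
Bit 3: prefix='00' -> emit 'h', reset
Bit 4: prefix='0' (no match yet)
Bit 5: prefix='00' -> emit 'h', reset
Bit 6: prefix='0' (no match yet)
Bit 7: prefix='01' -> emit 'j', reset
Bit 8: prefix='1' -> emit 'k', reset
Bit 9: prefix='1' -> emit 'k', reset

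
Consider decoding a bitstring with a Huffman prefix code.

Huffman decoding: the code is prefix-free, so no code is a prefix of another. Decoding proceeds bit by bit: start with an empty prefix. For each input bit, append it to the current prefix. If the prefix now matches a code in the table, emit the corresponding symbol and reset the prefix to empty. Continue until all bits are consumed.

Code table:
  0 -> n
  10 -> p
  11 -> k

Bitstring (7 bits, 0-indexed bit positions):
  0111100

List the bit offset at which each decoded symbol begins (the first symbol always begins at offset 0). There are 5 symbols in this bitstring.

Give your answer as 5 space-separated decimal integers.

Bit 0: prefix='0' -> emit 'n', reset
Bit 1: prefix='1' (no match yet)
Bit 2: prefix='11' -> emit 'k', reset
Bit 3: prefix='1' (no match yet)
Bit 4: prefix='11' -> emit 'k', reset
Bit 5: prefix='0' -> emit 'n', reset
Bit 6: prefix='0' -> emit 'n', reset

Answer: 0 1 3 5 6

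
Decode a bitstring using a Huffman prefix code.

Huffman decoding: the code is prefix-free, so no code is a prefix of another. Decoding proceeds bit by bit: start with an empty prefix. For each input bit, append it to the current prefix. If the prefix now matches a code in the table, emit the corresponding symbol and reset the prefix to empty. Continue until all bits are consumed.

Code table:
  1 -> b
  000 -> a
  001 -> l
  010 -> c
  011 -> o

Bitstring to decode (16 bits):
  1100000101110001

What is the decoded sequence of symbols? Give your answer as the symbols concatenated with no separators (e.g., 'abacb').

Answer: bbalobab

Derivation:
Bit 0: prefix='1' -> emit 'b', reset
Bit 1: prefix='1' -> emit 'b', reset
Bit 2: prefix='0' (no match yet)
Bit 3: prefix='00' (no match yet)
Bit 4: prefix='000' -> emit 'a', reset
Bit 5: prefix='0' (no match yet)
Bit 6: prefix='00' (no match yet)
Bit 7: prefix='001' -> emit 'l', reset
Bit 8: prefix='0' (no match yet)
Bit 9: prefix='01' (no match yet)
Bit 10: prefix='011' -> emit 'o', reset
Bit 11: prefix='1' -> emit 'b', reset
Bit 12: prefix='0' (no match yet)
Bit 13: prefix='00' (no match yet)
Bit 14: prefix='000' -> emit 'a', reset
Bit 15: prefix='1' -> emit 'b', reset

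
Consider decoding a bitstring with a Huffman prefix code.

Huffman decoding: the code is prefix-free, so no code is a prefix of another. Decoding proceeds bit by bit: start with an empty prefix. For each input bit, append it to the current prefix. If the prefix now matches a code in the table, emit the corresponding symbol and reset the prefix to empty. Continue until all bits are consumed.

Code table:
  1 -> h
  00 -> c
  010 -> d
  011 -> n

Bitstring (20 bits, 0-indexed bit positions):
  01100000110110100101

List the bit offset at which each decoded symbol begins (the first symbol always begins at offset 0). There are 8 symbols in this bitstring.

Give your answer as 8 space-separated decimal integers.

Bit 0: prefix='0' (no match yet)
Bit 1: prefix='01' (no match yet)
Bit 2: prefix='011' -> emit 'n', reset
Bit 3: prefix='0' (no match yet)
Bit 4: prefix='00' -> emit 'c', reset
Bit 5: prefix='0' (no match yet)
Bit 6: prefix='00' -> emit 'c', reset
Bit 7: prefix='0' (no match yet)
Bit 8: prefix='01' (no match yet)
Bit 9: prefix='011' -> emit 'n', reset
Bit 10: prefix='0' (no match yet)
Bit 11: prefix='01' (no match yet)
Bit 12: prefix='011' -> emit 'n', reset
Bit 13: prefix='0' (no match yet)
Bit 14: prefix='01' (no match yet)
Bit 15: prefix='010' -> emit 'd', reset
Bit 16: prefix='0' (no match yet)
Bit 17: prefix='01' (no match yet)
Bit 18: prefix='010' -> emit 'd', reset
Bit 19: prefix='1' -> emit 'h', reset

Answer: 0 3 5 7 10 13 16 19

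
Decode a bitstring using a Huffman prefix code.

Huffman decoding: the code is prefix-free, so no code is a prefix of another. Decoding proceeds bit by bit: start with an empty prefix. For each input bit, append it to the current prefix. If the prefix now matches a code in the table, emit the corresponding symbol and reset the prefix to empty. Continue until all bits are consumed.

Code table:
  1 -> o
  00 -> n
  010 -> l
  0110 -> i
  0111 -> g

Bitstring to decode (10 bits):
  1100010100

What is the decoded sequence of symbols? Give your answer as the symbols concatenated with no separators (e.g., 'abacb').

Answer: oonlon

Derivation:
Bit 0: prefix='1' -> emit 'o', reset
Bit 1: prefix='1' -> emit 'o', reset
Bit 2: prefix='0' (no match yet)
Bit 3: prefix='00' -> emit 'n', reset
Bit 4: prefix='0' (no match yet)
Bit 5: prefix='01' (no match yet)
Bit 6: prefix='010' -> emit 'l', reset
Bit 7: prefix='1' -> emit 'o', reset
Bit 8: prefix='0' (no match yet)
Bit 9: prefix='00' -> emit 'n', reset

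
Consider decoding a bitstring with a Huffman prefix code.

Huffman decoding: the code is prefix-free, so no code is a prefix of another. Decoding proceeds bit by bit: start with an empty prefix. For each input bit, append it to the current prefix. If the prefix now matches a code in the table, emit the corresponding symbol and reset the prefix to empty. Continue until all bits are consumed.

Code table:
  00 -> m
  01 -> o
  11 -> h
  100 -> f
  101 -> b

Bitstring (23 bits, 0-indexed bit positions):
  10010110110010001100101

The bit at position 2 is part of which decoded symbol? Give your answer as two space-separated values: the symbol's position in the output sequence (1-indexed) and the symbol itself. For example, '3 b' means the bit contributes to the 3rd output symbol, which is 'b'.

Answer: 1 f

Derivation:
Bit 0: prefix='1' (no match yet)
Bit 1: prefix='10' (no match yet)
Bit 2: prefix='100' -> emit 'f', reset
Bit 3: prefix='1' (no match yet)
Bit 4: prefix='10' (no match yet)
Bit 5: prefix='101' -> emit 'b', reset
Bit 6: prefix='1' (no match yet)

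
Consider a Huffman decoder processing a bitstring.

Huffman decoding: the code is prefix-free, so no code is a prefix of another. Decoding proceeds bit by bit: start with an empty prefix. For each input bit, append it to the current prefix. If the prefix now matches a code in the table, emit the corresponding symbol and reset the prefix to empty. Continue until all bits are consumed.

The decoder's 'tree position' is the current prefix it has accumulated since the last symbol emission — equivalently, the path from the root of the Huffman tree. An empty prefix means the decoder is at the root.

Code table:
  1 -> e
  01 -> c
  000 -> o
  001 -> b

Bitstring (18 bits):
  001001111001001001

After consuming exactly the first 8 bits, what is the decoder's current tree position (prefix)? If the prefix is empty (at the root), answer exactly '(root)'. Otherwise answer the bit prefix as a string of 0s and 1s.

Answer: (root)

Derivation:
Bit 0: prefix='0' (no match yet)
Bit 1: prefix='00' (no match yet)
Bit 2: prefix='001' -> emit 'b', reset
Bit 3: prefix='0' (no match yet)
Bit 4: prefix='00' (no match yet)
Bit 5: prefix='001' -> emit 'b', reset
Bit 6: prefix='1' -> emit 'e', reset
Bit 7: prefix='1' -> emit 'e', reset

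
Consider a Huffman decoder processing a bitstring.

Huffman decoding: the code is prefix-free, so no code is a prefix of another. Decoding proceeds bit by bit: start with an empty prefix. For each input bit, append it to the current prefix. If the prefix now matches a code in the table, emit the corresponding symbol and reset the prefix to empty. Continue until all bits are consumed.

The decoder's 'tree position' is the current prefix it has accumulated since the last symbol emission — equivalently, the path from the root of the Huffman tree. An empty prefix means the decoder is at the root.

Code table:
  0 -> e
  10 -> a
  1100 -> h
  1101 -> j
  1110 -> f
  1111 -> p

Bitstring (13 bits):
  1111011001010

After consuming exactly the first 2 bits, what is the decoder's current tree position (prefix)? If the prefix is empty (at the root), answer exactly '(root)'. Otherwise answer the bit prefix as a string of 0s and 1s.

Bit 0: prefix='1' (no match yet)
Bit 1: prefix='11' (no match yet)

Answer: 11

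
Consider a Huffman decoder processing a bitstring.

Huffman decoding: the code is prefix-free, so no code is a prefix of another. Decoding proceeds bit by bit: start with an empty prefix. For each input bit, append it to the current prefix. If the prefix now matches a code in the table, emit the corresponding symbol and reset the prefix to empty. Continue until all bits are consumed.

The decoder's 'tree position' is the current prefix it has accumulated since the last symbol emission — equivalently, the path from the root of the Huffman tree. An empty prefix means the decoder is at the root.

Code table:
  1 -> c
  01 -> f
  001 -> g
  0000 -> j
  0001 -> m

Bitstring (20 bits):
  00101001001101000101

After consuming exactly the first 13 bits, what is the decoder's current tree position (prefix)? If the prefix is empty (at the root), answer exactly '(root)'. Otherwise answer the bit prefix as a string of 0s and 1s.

Answer: 0

Derivation:
Bit 0: prefix='0' (no match yet)
Bit 1: prefix='00' (no match yet)
Bit 2: prefix='001' -> emit 'g', reset
Bit 3: prefix='0' (no match yet)
Bit 4: prefix='01' -> emit 'f', reset
Bit 5: prefix='0' (no match yet)
Bit 6: prefix='00' (no match yet)
Bit 7: prefix='001' -> emit 'g', reset
Bit 8: prefix='0' (no match yet)
Bit 9: prefix='00' (no match yet)
Bit 10: prefix='001' -> emit 'g', reset
Bit 11: prefix='1' -> emit 'c', reset
Bit 12: prefix='0' (no match yet)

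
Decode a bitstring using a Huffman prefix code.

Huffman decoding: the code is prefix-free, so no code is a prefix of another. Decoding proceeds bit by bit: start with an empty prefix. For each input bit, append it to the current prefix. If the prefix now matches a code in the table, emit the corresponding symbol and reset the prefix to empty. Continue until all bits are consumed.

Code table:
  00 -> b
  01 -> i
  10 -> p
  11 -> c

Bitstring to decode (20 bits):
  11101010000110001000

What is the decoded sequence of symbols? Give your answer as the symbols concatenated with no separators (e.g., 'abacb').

Answer: cpppbipbpb

Derivation:
Bit 0: prefix='1' (no match yet)
Bit 1: prefix='11' -> emit 'c', reset
Bit 2: prefix='1' (no match yet)
Bit 3: prefix='10' -> emit 'p', reset
Bit 4: prefix='1' (no match yet)
Bit 5: prefix='10' -> emit 'p', reset
Bit 6: prefix='1' (no match yet)
Bit 7: prefix='10' -> emit 'p', reset
Bit 8: prefix='0' (no match yet)
Bit 9: prefix='00' -> emit 'b', reset
Bit 10: prefix='0' (no match yet)
Bit 11: prefix='01' -> emit 'i', reset
Bit 12: prefix='1' (no match yet)
Bit 13: prefix='10' -> emit 'p', reset
Bit 14: prefix='0' (no match yet)
Bit 15: prefix='00' -> emit 'b', reset
Bit 16: prefix='1' (no match yet)
Bit 17: prefix='10' -> emit 'p', reset
Bit 18: prefix='0' (no match yet)
Bit 19: prefix='00' -> emit 'b', reset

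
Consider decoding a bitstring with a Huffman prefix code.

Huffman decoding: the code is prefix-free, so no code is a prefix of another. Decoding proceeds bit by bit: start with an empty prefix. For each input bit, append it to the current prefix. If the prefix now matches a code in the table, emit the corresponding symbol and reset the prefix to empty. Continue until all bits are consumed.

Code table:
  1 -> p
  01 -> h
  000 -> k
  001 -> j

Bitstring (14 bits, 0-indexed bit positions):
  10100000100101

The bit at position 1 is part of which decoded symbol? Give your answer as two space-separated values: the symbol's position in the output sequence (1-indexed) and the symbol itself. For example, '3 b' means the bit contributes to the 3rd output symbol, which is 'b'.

Bit 0: prefix='1' -> emit 'p', reset
Bit 1: prefix='0' (no match yet)
Bit 2: prefix='01' -> emit 'h', reset
Bit 3: prefix='0' (no match yet)
Bit 4: prefix='00' (no match yet)
Bit 5: prefix='000' -> emit 'k', reset

Answer: 2 h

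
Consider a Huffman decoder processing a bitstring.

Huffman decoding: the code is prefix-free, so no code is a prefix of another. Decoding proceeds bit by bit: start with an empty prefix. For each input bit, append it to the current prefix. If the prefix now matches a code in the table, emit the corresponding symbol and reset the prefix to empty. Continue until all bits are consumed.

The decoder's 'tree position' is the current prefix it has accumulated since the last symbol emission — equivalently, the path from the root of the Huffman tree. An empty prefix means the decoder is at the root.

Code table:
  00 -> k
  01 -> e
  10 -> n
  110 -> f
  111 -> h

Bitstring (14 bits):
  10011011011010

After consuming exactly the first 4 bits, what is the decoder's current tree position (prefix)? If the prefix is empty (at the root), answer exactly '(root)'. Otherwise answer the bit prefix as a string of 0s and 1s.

Answer: (root)

Derivation:
Bit 0: prefix='1' (no match yet)
Bit 1: prefix='10' -> emit 'n', reset
Bit 2: prefix='0' (no match yet)
Bit 3: prefix='01' -> emit 'e', reset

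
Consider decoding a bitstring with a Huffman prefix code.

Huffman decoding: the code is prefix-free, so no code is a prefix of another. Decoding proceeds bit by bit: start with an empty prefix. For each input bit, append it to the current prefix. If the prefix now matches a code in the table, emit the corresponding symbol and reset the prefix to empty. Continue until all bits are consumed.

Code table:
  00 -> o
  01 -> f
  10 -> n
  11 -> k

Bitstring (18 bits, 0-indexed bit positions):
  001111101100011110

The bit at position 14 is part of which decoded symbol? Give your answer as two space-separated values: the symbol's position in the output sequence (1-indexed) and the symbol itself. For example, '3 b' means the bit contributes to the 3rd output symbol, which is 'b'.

Bit 0: prefix='0' (no match yet)
Bit 1: prefix='00' -> emit 'o', reset
Bit 2: prefix='1' (no match yet)
Bit 3: prefix='11' -> emit 'k', reset
Bit 4: prefix='1' (no match yet)
Bit 5: prefix='11' -> emit 'k', reset
Bit 6: prefix='1' (no match yet)
Bit 7: prefix='10' -> emit 'n', reset
Bit 8: prefix='1' (no match yet)
Bit 9: prefix='11' -> emit 'k', reset
Bit 10: prefix='0' (no match yet)
Bit 11: prefix='00' -> emit 'o', reset
Bit 12: prefix='0' (no match yet)
Bit 13: prefix='01' -> emit 'f', reset
Bit 14: prefix='1' (no match yet)
Bit 15: prefix='11' -> emit 'k', reset
Bit 16: prefix='1' (no match yet)
Bit 17: prefix='10' -> emit 'n', reset

Answer: 8 k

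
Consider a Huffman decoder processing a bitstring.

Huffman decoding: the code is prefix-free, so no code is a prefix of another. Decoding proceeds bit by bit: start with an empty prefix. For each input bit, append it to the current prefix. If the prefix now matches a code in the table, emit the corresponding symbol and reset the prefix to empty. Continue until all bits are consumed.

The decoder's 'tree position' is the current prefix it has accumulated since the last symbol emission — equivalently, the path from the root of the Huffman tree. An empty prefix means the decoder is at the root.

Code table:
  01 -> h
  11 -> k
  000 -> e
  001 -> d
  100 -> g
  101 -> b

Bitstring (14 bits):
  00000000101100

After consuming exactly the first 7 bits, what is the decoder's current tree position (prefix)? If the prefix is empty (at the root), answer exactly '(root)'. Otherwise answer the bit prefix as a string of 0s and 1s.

Answer: 0

Derivation:
Bit 0: prefix='0' (no match yet)
Bit 1: prefix='00' (no match yet)
Bit 2: prefix='000' -> emit 'e', reset
Bit 3: prefix='0' (no match yet)
Bit 4: prefix='00' (no match yet)
Bit 5: prefix='000' -> emit 'e', reset
Bit 6: prefix='0' (no match yet)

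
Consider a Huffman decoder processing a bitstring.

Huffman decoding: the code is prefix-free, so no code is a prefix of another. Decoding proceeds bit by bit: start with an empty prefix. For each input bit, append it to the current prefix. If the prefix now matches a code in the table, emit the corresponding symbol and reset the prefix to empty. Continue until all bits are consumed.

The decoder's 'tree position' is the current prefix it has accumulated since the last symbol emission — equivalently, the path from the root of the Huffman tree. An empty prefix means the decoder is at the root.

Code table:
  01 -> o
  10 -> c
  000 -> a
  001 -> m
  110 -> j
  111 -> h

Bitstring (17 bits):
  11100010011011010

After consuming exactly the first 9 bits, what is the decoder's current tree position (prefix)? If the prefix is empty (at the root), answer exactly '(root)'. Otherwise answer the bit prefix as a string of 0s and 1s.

Bit 0: prefix='1' (no match yet)
Bit 1: prefix='11' (no match yet)
Bit 2: prefix='111' -> emit 'h', reset
Bit 3: prefix='0' (no match yet)
Bit 4: prefix='00' (no match yet)
Bit 5: prefix='000' -> emit 'a', reset
Bit 6: prefix='1' (no match yet)
Bit 7: prefix='10' -> emit 'c', reset
Bit 8: prefix='0' (no match yet)

Answer: 0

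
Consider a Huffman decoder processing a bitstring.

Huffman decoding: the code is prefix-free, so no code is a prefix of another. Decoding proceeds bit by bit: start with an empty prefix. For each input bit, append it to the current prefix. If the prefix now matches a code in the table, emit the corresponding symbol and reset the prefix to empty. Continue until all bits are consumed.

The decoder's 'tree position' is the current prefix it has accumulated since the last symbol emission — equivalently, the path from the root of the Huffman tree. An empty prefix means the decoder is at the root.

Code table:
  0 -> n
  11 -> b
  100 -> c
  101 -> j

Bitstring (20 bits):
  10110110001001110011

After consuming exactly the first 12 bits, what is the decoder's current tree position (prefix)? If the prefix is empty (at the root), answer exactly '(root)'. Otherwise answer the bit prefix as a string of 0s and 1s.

Answer: 10

Derivation:
Bit 0: prefix='1' (no match yet)
Bit 1: prefix='10' (no match yet)
Bit 2: prefix='101' -> emit 'j', reset
Bit 3: prefix='1' (no match yet)
Bit 4: prefix='10' (no match yet)
Bit 5: prefix='101' -> emit 'j', reset
Bit 6: prefix='1' (no match yet)
Bit 7: prefix='10' (no match yet)
Bit 8: prefix='100' -> emit 'c', reset
Bit 9: prefix='0' -> emit 'n', reset
Bit 10: prefix='1' (no match yet)
Bit 11: prefix='10' (no match yet)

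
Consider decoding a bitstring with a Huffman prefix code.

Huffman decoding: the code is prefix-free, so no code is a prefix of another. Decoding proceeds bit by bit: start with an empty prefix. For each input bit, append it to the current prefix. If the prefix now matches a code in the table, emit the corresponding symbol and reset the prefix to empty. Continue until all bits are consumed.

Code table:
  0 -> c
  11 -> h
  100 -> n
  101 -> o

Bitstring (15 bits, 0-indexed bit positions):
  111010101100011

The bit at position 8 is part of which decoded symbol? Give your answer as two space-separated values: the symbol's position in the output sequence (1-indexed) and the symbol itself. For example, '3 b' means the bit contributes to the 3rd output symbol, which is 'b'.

Answer: 4 o

Derivation:
Bit 0: prefix='1' (no match yet)
Bit 1: prefix='11' -> emit 'h', reset
Bit 2: prefix='1' (no match yet)
Bit 3: prefix='10' (no match yet)
Bit 4: prefix='101' -> emit 'o', reset
Bit 5: prefix='0' -> emit 'c', reset
Bit 6: prefix='1' (no match yet)
Bit 7: prefix='10' (no match yet)
Bit 8: prefix='101' -> emit 'o', reset
Bit 9: prefix='1' (no match yet)
Bit 10: prefix='10' (no match yet)
Bit 11: prefix='100' -> emit 'n', reset
Bit 12: prefix='0' -> emit 'c', reset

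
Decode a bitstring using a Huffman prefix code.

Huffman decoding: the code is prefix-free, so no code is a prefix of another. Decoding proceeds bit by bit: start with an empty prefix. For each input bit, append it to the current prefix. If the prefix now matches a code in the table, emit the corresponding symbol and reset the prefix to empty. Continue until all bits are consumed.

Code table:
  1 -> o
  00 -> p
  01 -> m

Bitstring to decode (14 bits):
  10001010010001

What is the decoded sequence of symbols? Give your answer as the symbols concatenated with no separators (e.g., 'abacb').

Bit 0: prefix='1' -> emit 'o', reset
Bit 1: prefix='0' (no match yet)
Bit 2: prefix='00' -> emit 'p', reset
Bit 3: prefix='0' (no match yet)
Bit 4: prefix='01' -> emit 'm', reset
Bit 5: prefix='0' (no match yet)
Bit 6: prefix='01' -> emit 'm', reset
Bit 7: prefix='0' (no match yet)
Bit 8: prefix='00' -> emit 'p', reset
Bit 9: prefix='1' -> emit 'o', reset
Bit 10: prefix='0' (no match yet)
Bit 11: prefix='00' -> emit 'p', reset
Bit 12: prefix='0' (no match yet)
Bit 13: prefix='01' -> emit 'm', reset

Answer: opmmpopm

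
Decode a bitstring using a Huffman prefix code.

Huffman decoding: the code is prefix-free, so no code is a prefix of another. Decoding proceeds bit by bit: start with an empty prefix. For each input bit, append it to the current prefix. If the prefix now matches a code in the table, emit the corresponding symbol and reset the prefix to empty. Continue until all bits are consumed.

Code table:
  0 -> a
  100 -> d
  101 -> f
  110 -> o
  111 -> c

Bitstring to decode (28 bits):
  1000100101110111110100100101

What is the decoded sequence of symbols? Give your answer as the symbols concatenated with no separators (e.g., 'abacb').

Bit 0: prefix='1' (no match yet)
Bit 1: prefix='10' (no match yet)
Bit 2: prefix='100' -> emit 'd', reset
Bit 3: prefix='0' -> emit 'a', reset
Bit 4: prefix='1' (no match yet)
Bit 5: prefix='10' (no match yet)
Bit 6: prefix='100' -> emit 'd', reset
Bit 7: prefix='1' (no match yet)
Bit 8: prefix='10' (no match yet)
Bit 9: prefix='101' -> emit 'f', reset
Bit 10: prefix='1' (no match yet)
Bit 11: prefix='11' (no match yet)
Bit 12: prefix='110' -> emit 'o', reset
Bit 13: prefix='1' (no match yet)
Bit 14: prefix='11' (no match yet)
Bit 15: prefix='111' -> emit 'c', reset
Bit 16: prefix='1' (no match yet)
Bit 17: prefix='11' (no match yet)
Bit 18: prefix='110' -> emit 'o', reset
Bit 19: prefix='1' (no match yet)
Bit 20: prefix='10' (no match yet)
Bit 21: prefix='100' -> emit 'd', reset
Bit 22: prefix='1' (no match yet)
Bit 23: prefix='10' (no match yet)
Bit 24: prefix='100' -> emit 'd', reset
Bit 25: prefix='1' (no match yet)
Bit 26: prefix='10' (no match yet)
Bit 27: prefix='101' -> emit 'f', reset

Answer: dadfocoddf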